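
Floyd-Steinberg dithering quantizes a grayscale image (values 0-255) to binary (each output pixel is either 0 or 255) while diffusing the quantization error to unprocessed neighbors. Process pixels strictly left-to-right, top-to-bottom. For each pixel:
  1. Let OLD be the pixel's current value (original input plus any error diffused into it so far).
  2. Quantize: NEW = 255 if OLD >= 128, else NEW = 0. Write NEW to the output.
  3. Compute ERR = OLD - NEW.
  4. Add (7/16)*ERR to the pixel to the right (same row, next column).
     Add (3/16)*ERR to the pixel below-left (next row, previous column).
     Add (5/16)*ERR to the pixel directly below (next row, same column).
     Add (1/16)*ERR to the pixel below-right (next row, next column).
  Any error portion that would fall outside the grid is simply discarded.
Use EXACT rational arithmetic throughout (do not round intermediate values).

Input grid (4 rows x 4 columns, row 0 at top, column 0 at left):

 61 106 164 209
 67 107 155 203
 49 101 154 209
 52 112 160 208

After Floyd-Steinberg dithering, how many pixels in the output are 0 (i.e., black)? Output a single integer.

(0,0): OLD=61 → NEW=0, ERR=61
(0,1): OLD=2123/16 → NEW=255, ERR=-1957/16
(0,2): OLD=28285/256 → NEW=0, ERR=28285/256
(0,3): OLD=1054059/4096 → NEW=255, ERR=9579/4096
(1,0): OLD=16161/256 → NEW=0, ERR=16161/256
(1,1): OLD=247655/2048 → NEW=0, ERR=247655/2048
(1,2): OLD=15415795/65536 → NEW=255, ERR=-1295885/65536
(1,3): OLD=211797013/1048576 → NEW=255, ERR=-55589867/1048576
(2,0): OLD=2995037/32768 → NEW=0, ERR=2995037/32768
(2,1): OLD=187711055/1048576 → NEW=255, ERR=-79675825/1048576
(2,2): OLD=235289931/2097152 → NEW=0, ERR=235289931/2097152
(2,3): OLD=8062538815/33554432 → NEW=255, ERR=-493841345/33554432
(3,0): OLD=1112593677/16777216 → NEW=0, ERR=1112593677/16777216
(3,1): OLD=38659278099/268435456 → NEW=255, ERR=-29791763181/268435456
(3,2): OLD=596988777453/4294967296 → NEW=255, ERR=-498227883027/4294967296
(3,3): OLD=10971871297787/68719476736 → NEW=255, ERR=-6551595269893/68719476736
Output grid:
  Row 0: .#.#  (2 black, running=2)
  Row 1: ..##  (2 black, running=4)
  Row 2: .#.#  (2 black, running=6)
  Row 3: .###  (1 black, running=7)

Answer: 7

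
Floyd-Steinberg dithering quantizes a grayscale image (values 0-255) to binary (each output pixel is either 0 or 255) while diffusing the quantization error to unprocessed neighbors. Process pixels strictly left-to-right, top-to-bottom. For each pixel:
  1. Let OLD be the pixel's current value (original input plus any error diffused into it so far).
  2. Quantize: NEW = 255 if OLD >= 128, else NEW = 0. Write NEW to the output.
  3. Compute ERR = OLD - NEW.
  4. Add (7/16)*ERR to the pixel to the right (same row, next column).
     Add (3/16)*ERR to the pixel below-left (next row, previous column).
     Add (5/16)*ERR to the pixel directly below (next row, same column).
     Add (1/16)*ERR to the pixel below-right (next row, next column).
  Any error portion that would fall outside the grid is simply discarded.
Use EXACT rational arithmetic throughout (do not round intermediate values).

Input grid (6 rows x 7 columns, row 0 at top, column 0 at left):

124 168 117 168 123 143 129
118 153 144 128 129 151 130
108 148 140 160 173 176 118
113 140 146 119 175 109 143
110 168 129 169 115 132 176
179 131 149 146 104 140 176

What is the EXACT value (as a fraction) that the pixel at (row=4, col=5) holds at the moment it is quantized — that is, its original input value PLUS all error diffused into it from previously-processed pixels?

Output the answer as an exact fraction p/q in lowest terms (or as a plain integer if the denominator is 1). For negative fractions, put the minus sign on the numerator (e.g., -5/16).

Answer: 51846749035687711/281474976710656

Derivation:
(0,0): OLD=124 → NEW=0, ERR=124
(0,1): OLD=889/4 → NEW=255, ERR=-131/4
(0,2): OLD=6571/64 → NEW=0, ERR=6571/64
(0,3): OLD=218029/1024 → NEW=255, ERR=-43091/1024
(0,4): OLD=1713595/16384 → NEW=0, ERR=1713595/16384
(0,5): OLD=49481757/262144 → NEW=255, ERR=-17364963/262144
(0,6): OLD=419510475/4194304 → NEW=0, ERR=419510475/4194304
(1,0): OLD=9639/64 → NEW=255, ERR=-6681/64
(1,1): OLD=63537/512 → NEW=0, ERR=63537/512
(1,2): OLD=3611685/16384 → NEW=255, ERR=-566235/16384
(1,3): OLD=8241617/65536 → NEW=0, ERR=8241617/65536
(1,4): OLD=845791907/4194304 → NEW=255, ERR=-223755613/4194304
(1,5): OLD=4437581939/33554432 → NEW=255, ERR=-4118798221/33554432
(1,6): OLD=55519334749/536870912 → NEW=0, ERR=55519334749/536870912
(2,0): OLD=808107/8192 → NEW=0, ERR=808107/8192
(2,1): OLD=56867689/262144 → NEW=255, ERR=-9979031/262144
(2,2): OLD=603480891/4194304 → NEW=255, ERR=-466066629/4194304
(2,3): OLD=4648023139/33554432 → NEW=255, ERR=-3908357021/33554432
(2,4): OLD=24216628675/268435456 → NEW=0, ERR=24216628675/268435456
(2,5): OLD=1659274717745/8589934592 → NEW=255, ERR=-531158603215/8589934592
(2,6): OLD=15886820722535/137438953472 → NEW=0, ERR=15886820722535/137438953472
(3,0): OLD=573316379/4194304 → NEW=255, ERR=-496231141/4194304
(3,1): OLD=2069425695/33554432 → NEW=0, ERR=2069425695/33554432
(3,2): OLD=30612040413/268435456 → NEW=0, ERR=30612040413/268435456
(3,3): OLD=152968183011/1073741824 → NEW=255, ERR=-120835982109/1073741824
(3,4): OLD=18565647240475/137438953472 → NEW=255, ERR=-16481285894885/137438953472
(3,5): OLD=70945610691489/1099511627776 → NEW=0, ERR=70945610691489/1099511627776
(3,6): OLD=3579786406881791/17592186044416 → NEW=255, ERR=-906221034444289/17592186044416
(4,0): OLD=45414831765/536870912 → NEW=0, ERR=45414831765/536870912
(4,1): OLD=2046721545841/8589934592 → NEW=255, ERR=-143711775119/8589934592
(4,2): OLD=19251278445439/137438953472 → NEW=255, ERR=-15795654689921/137438953472
(4,3): OLD=74979912907941/1099511627776 → NEW=0, ERR=74979912907941/1099511627776
(4,4): OLD=988905068031439/8796093022208 → NEW=0, ERR=988905068031439/8796093022208
(4,5): OLD=51846749035687711/281474976710656 → NEW=255, ERR=-19929370025529569/281474976710656
Target (4,5): original=132, with diffused error = 51846749035687711/281474976710656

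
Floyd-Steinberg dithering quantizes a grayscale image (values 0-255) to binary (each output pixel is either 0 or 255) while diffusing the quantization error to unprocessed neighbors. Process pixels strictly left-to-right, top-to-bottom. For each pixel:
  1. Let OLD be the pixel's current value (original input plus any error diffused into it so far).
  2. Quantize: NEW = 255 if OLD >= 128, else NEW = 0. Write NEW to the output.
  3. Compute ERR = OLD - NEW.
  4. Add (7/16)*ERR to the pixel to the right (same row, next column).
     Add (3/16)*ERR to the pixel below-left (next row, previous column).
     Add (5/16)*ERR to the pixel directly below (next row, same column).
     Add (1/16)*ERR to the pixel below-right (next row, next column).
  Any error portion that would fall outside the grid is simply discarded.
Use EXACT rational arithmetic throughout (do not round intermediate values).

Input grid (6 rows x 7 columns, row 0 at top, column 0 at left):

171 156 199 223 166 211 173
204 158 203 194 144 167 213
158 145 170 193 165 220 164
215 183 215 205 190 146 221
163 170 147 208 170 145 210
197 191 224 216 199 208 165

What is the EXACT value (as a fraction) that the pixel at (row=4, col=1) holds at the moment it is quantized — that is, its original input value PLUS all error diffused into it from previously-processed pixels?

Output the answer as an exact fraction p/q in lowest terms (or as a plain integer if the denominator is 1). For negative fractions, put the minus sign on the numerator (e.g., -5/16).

(0,0): OLD=171 → NEW=255, ERR=-84
(0,1): OLD=477/4 → NEW=0, ERR=477/4
(0,2): OLD=16075/64 → NEW=255, ERR=-245/64
(0,3): OLD=226637/1024 → NEW=255, ERR=-34483/1024
(0,4): OLD=2478363/16384 → NEW=255, ERR=-1699557/16384
(0,5): OLD=43415485/262144 → NEW=255, ERR=-23431235/262144
(0,6): OLD=561595947/4194304 → NEW=255, ERR=-507951573/4194304
(1,0): OLD=12807/64 → NEW=255, ERR=-3513/64
(1,1): OLD=84625/512 → NEW=255, ERR=-45935/512
(1,2): OLD=2681925/16384 → NEW=255, ERR=-1495995/16384
(1,3): OLD=8115985/65536 → NEW=0, ERR=8115985/65536
(1,4): OLD=616141443/4194304 → NEW=255, ERR=-453406077/4194304
(1,5): OLD=2099948819/33554432 → NEW=0, ERR=2099948819/33554432
(1,6): OLD=105735884989/536870912 → NEW=255, ERR=-31166197571/536870912
(2,0): OLD=1016011/8192 → NEW=0, ERR=1016011/8192
(2,1): OLD=39498121/262144 → NEW=255, ERR=-27348599/262144
(2,2): OLD=475784987/4194304 → NEW=0, ERR=475784987/4194304
(2,3): OLD=8568213955/33554432 → NEW=255, ERR=11833795/33554432
(2,4): OLD=40492762371/268435456 → NEW=255, ERR=-27958278909/268435456
(2,5): OLD=1514831040465/8589934592 → NEW=255, ERR=-675602280495/8589934592
(2,6): OLD=15855063497927/137438953472 → NEW=0, ERR=15855063497927/137438953472
(3,0): OLD=982291323/4194304 → NEW=255, ERR=-87256197/4194304
(3,1): OLD=5714896703/33554432 → NEW=255, ERR=-2841483457/33554432
(3,2): OLD=55551571037/268435456 → NEW=255, ERR=-12899470243/268435456
(3,3): OLD=184305189555/1073741824 → NEW=255, ERR=-89498975565/1073741824
(3,4): OLD=14604356512635/137438953472 → NEW=0, ERR=14604356512635/137438953472
(3,5): OLD=201245130075905/1099511627776 → NEW=255, ERR=-79130335006975/1099511627776
(3,6): OLD=3881686218780831/17592186044416 → NEW=255, ERR=-604321222545249/17592186044416
(4,0): OLD=75495260405/536870912 → NEW=255, ERR=-61406822155/536870912
(4,1): OLD=714556834321/8589934592 → NEW=0, ERR=714556834321/8589934592
Target (4,1): original=170, with diffused error = 714556834321/8589934592

Answer: 714556834321/8589934592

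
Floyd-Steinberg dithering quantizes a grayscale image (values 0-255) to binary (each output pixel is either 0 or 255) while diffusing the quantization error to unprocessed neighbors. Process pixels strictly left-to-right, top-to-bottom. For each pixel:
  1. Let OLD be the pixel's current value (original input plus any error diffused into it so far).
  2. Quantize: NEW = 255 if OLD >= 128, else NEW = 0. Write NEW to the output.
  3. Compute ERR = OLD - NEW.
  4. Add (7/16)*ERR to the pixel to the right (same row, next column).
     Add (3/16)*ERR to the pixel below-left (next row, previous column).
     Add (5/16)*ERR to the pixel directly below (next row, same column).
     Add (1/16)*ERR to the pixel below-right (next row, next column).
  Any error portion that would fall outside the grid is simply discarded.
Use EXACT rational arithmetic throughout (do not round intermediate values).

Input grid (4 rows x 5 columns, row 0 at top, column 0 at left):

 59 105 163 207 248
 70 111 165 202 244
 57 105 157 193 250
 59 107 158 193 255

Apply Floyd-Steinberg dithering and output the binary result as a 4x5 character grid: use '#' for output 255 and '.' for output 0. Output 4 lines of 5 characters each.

(0,0): OLD=59 → NEW=0, ERR=59
(0,1): OLD=2093/16 → NEW=255, ERR=-1987/16
(0,2): OLD=27819/256 → NEW=0, ERR=27819/256
(0,3): OLD=1042605/4096 → NEW=255, ERR=-1875/4096
(0,4): OLD=16239803/65536 → NEW=255, ERR=-471877/65536
(1,0): OLD=16679/256 → NEW=0, ERR=16679/256
(1,1): OLD=255505/2048 → NEW=0, ERR=255505/2048
(1,2): OLD=16101733/65536 → NEW=255, ERR=-609947/65536
(1,3): OLD=53274689/262144 → NEW=255, ERR=-13572031/262144
(1,4): OLD=918848419/4194304 → NEW=255, ERR=-150699101/4194304
(2,0): OLD=3301451/32768 → NEW=0, ERR=3301451/32768
(2,1): OLD=199641577/1048576 → NEW=255, ERR=-67745303/1048576
(2,2): OLD=2078964219/16777216 → NEW=0, ERR=2078964219/16777216
(2,3): OLD=60053206977/268435456 → NEW=255, ERR=-8397834303/268435456
(2,4): OLD=952835511815/4294967296 → NEW=255, ERR=-142381148665/4294967296
(3,0): OLD=1314851995/16777216 → NEW=0, ERR=1314851995/16777216
(3,1): OLD=20217084543/134217728 → NEW=255, ERR=-14008436097/134217728
(3,2): OLD=606267564453/4294967296 → NEW=255, ERR=-488949096027/4294967296
(3,3): OLD=1159182498461/8589934592 → NEW=255, ERR=-1031250822499/8589934592
(3,4): OLD=26135635193521/137438953472 → NEW=255, ERR=-8911297941839/137438953472
Row 0: .#.##
Row 1: ..###
Row 2: .#.##
Row 3: .####

Answer: .#.##
..###
.#.##
.####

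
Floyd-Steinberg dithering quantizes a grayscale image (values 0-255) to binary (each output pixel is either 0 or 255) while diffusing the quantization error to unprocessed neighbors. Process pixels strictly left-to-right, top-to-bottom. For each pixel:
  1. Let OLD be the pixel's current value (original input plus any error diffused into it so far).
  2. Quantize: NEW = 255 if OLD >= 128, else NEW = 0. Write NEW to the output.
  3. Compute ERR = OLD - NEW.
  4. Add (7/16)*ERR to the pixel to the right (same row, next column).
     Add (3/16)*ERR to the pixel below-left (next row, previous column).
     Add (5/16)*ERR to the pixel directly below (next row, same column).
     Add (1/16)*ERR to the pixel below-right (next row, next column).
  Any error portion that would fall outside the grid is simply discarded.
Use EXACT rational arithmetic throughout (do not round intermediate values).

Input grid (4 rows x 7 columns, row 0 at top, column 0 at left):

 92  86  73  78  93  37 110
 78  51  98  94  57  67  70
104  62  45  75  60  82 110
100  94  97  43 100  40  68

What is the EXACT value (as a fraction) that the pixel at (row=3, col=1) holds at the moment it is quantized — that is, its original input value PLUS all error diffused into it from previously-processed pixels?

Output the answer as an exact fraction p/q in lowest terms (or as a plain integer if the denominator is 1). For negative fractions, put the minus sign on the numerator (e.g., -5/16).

(0,0): OLD=92 → NEW=0, ERR=92
(0,1): OLD=505/4 → NEW=0, ERR=505/4
(0,2): OLD=8207/64 → NEW=255, ERR=-8113/64
(0,3): OLD=23081/1024 → NEW=0, ERR=23081/1024
(0,4): OLD=1685279/16384 → NEW=0, ERR=1685279/16384
(0,5): OLD=21496281/262144 → NEW=0, ERR=21496281/262144
(0,6): OLD=611847407/4194304 → NEW=255, ERR=-457700113/4194304
(1,0): OLD=8347/64 → NEW=255, ERR=-7973/64
(1,1): OLD=9181/512 → NEW=0, ERR=9181/512
(1,2): OLD=1283649/16384 → NEW=0, ERR=1283649/16384
(1,3): OLD=9613117/65536 → NEW=255, ERR=-7098563/65536
(1,4): OLD=245535463/4194304 → NEW=0, ERR=245535463/4194304
(1,5): OLD=3496537847/33554432 → NEW=0, ERR=3496537847/33554432
(1,6): OLD=46500248217/536870912 → NEW=0, ERR=46500248217/536870912
(2,0): OLD=560591/8192 → NEW=0, ERR=560591/8192
(2,1): OLD=27380021/262144 → NEW=0, ERR=27380021/262144
(2,2): OLD=402613663/4194304 → NEW=0, ERR=402613663/4194304
(2,3): OLD=3322570407/33554432 → NEW=0, ERR=3322570407/33554432
(2,4): OLD=36073407687/268435456 → NEW=255, ERR=-32377633593/268435456
(2,5): OLD=701740077917/8589934592 → NEW=0, ERR=701740077917/8589934592
(2,6): OLD=24645598973531/137438953472 → NEW=255, ERR=-10401334161829/137438953472
(3,0): OLD=591265023/4194304 → NEW=255, ERR=-478282497/4194304
(3,1): OLD=3322760499/33554432 → NEW=0, ERR=3322760499/33554432
Target (3,1): original=94, with diffused error = 3322760499/33554432

Answer: 3322760499/33554432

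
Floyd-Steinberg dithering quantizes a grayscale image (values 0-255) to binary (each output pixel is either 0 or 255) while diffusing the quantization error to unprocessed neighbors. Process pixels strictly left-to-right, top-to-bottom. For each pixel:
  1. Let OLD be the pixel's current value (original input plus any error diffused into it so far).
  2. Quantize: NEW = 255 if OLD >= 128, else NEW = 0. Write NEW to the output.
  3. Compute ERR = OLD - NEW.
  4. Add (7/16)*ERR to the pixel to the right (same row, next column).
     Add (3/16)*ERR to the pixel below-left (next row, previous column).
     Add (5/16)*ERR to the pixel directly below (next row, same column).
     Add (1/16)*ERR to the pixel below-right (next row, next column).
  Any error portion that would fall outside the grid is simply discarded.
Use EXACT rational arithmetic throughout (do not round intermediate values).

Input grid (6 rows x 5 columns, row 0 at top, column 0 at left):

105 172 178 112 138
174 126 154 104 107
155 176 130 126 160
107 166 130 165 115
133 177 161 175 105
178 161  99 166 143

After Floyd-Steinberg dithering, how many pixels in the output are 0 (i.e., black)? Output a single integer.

Answer: 13

Derivation:
(0,0): OLD=105 → NEW=0, ERR=105
(0,1): OLD=3487/16 → NEW=255, ERR=-593/16
(0,2): OLD=41417/256 → NEW=255, ERR=-23863/256
(0,3): OLD=291711/4096 → NEW=0, ERR=291711/4096
(0,4): OLD=11085945/65536 → NEW=255, ERR=-5625735/65536
(1,0): OLD=51165/256 → NEW=255, ERR=-14115/256
(1,1): OLD=162571/2048 → NEW=0, ERR=162571/2048
(1,2): OLD=11182823/65536 → NEW=255, ERR=-5528857/65536
(1,3): OLD=17675163/262144 → NEW=0, ERR=17675163/262144
(1,4): OLD=478671473/4194304 → NEW=0, ERR=478671473/4194304
(2,0): OLD=5002153/32768 → NEW=255, ERR=-3353687/32768
(2,1): OLD=143409107/1048576 → NEW=255, ERR=-123977773/1048576
(2,2): OLD=1166223417/16777216 → NEW=0, ERR=1166223417/16777216
(2,3): OLD=51971153819/268435456 → NEW=255, ERR=-16479887461/268435456
(2,4): OLD=743109793405/4294967296 → NEW=255, ERR=-352106867075/4294967296
(3,0): OLD=886638873/16777216 → NEW=0, ERR=886638873/16777216
(3,1): OLD=21315059237/134217728 → NEW=255, ERR=-12910461403/134217728
(3,2): OLD=389719189927/4294967296 → NEW=0, ERR=389719189927/4294967296
(3,3): OLD=1498823698447/8589934592 → NEW=255, ERR=-691609622513/8589934592
(3,4): OLD=6915787222187/137438953472 → NEW=0, ERR=6915787222187/137438953472
(4,0): OLD=282349495895/2147483648 → NEW=255, ERR=-265258834345/2147483648
(4,1): OLD=7780186998231/68719476736 → NEW=0, ERR=7780186998231/68719476736
(4,2): OLD=239451429075065/1099511627776 → NEW=255, ERR=-40924036007815/1099511627776
(4,3): OLD=2615281153263575/17592186044416 → NEW=255, ERR=-1870726288062505/17592186044416
(4,4): OLD=19469475853474401/281474976710656 → NEW=0, ERR=19469475853474401/281474976710656
(5,0): OLD=176612217243621/1099511627776 → NEW=255, ERR=-103763247839259/1099511627776
(5,1): OLD=1234914773463279/8796093022208 → NEW=255, ERR=-1008088947199761/8796093022208
(5,2): OLD=6858403560292711/281474976710656 → NEW=0, ERR=6858403560292711/281474976710656
(5,3): OLD=173470033590743369/1125899906842624 → NEW=255, ERR=-113634442654125751/1125899906842624
(5,4): OLD=2050280922910531155/18014398509481984 → NEW=0, ERR=2050280922910531155/18014398509481984
Output grid:
  Row 0: .##.#  (2 black, running=2)
  Row 1: #.#..  (3 black, running=5)
  Row 2: ##.##  (1 black, running=6)
  Row 3: .#.#.  (3 black, running=9)
  Row 4: #.##.  (2 black, running=11)
  Row 5: ##.#.  (2 black, running=13)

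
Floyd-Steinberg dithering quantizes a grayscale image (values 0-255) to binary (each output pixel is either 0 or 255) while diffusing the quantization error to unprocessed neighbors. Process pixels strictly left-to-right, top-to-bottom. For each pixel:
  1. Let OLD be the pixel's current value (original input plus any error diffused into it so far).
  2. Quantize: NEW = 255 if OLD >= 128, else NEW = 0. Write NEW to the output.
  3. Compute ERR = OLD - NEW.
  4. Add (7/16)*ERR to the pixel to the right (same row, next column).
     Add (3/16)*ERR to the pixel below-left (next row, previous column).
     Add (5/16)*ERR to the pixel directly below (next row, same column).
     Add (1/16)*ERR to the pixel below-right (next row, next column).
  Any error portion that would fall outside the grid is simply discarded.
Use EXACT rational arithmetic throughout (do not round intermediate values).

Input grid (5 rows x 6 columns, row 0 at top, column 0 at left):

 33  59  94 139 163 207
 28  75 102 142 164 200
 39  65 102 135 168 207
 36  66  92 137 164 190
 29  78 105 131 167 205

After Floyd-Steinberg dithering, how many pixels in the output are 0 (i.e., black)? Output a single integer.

(0,0): OLD=33 → NEW=0, ERR=33
(0,1): OLD=1175/16 → NEW=0, ERR=1175/16
(0,2): OLD=32289/256 → NEW=0, ERR=32289/256
(0,3): OLD=795367/4096 → NEW=255, ERR=-249113/4096
(0,4): OLD=8938577/65536 → NEW=255, ERR=-7773103/65536
(0,5): OLD=162643511/1048576 → NEW=255, ERR=-104743369/1048576
(1,0): OLD=13333/256 → NEW=0, ERR=13333/256
(1,1): OLD=299923/2048 → NEW=255, ERR=-222317/2048
(1,2): OLD=5708815/65536 → NEW=0, ERR=5708815/65536
(1,3): OLD=38469283/262144 → NEW=255, ERR=-28377437/262144
(1,4): OLD=957043913/16777216 → NEW=0, ERR=957043913/16777216
(1,5): OLD=50017014703/268435456 → NEW=255, ERR=-18434026577/268435456
(2,0): OLD=1144321/32768 → NEW=0, ERR=1144321/32768
(2,1): OLD=69146907/1048576 → NEW=0, ERR=69146907/1048576
(2,2): OLD=2197654033/16777216 → NEW=255, ERR=-2080536047/16777216
(2,3): OLD=8463421385/134217728 → NEW=0, ERR=8463421385/134217728
(2,4): OLD=832245342939/4294967296 → NEW=255, ERR=-262971317541/4294967296
(2,5): OLD=11154413577133/68719476736 → NEW=255, ERR=-6369052990547/68719476736
(3,0): OLD=994511857/16777216 → NEW=0, ERR=994511857/16777216
(3,1): OLD=12277179933/134217728 → NEW=0, ERR=12277179933/134217728
(3,2): OLD=117264190759/1073741824 → NEW=0, ERR=117264190759/1073741824
(3,3): OLD=12730581895029/68719476736 → NEW=255, ERR=-4792884672651/68719476736
(3,4): OLD=55479060810453/549755813888 → NEW=0, ERR=55479060810453/549755813888
(3,5): OLD=1771188651625563/8796093022208 → NEW=255, ERR=-471815069037477/8796093022208
(4,0): OLD=138889039871/2147483648 → NEW=0, ERR=138889039871/2147483648
(4,1): OLD=5465339928691/34359738368 → NEW=255, ERR=-3296393355149/34359738368
(4,2): OLD=98731017095017/1099511627776 → NEW=0, ERR=98731017095017/1099511627776
(4,3): OLD=3065215613871469/17592186044416 → NEW=255, ERR=-1420791827454611/17592186044416
(4,4): OLD=41879559157746237/281474976710656 → NEW=255, ERR=-29896559903471043/281474976710656
(4,5): OLD=666876872375609995/4503599627370496 → NEW=255, ERR=-481541032603866485/4503599627370496
Output grid:
  Row 0: ...###  (3 black, running=3)
  Row 1: .#.#.#  (3 black, running=6)
  Row 2: ..#.##  (3 black, running=9)
  Row 3: ...#.#  (4 black, running=13)
  Row 4: .#.###  (2 black, running=15)

Answer: 15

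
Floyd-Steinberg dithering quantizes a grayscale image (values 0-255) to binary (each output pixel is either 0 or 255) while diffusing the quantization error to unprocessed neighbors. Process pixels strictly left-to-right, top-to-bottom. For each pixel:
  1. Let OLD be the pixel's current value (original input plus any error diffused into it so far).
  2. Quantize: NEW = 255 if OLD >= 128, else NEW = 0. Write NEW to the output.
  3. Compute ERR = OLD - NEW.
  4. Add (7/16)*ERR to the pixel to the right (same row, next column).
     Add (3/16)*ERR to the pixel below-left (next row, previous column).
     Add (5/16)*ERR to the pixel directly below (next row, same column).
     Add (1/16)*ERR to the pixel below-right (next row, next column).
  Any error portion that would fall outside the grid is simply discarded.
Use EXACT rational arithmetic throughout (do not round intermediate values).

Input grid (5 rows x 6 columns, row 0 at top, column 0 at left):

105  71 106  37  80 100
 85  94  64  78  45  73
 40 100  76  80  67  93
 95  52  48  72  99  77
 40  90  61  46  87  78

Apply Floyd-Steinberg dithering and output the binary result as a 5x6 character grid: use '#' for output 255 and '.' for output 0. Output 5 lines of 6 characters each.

(0,0): OLD=105 → NEW=0, ERR=105
(0,1): OLD=1871/16 → NEW=0, ERR=1871/16
(0,2): OLD=40233/256 → NEW=255, ERR=-25047/256
(0,3): OLD=-23777/4096 → NEW=0, ERR=-23777/4096
(0,4): OLD=5076441/65536 → NEW=0, ERR=5076441/65536
(0,5): OLD=140392687/1048576 → NEW=255, ERR=-126994193/1048576
(1,0): OLD=35773/256 → NEW=255, ERR=-29507/256
(1,1): OLD=139947/2048 → NEW=0, ERR=139947/2048
(1,2): OLD=4557447/65536 → NEW=0, ERR=4557447/65536
(1,3): OLD=30151547/262144 → NEW=0, ERR=30151547/262144
(1,4): OLD=1618263825/16777216 → NEW=0, ERR=1618263825/16777216
(1,5): OLD=22063668519/268435456 → NEW=0, ERR=22063668519/268435456
(2,0): OLD=550281/32768 → NEW=0, ERR=550281/32768
(2,1): OLD=141071603/1048576 → NEW=255, ERR=-126315277/1048576
(2,2): OLD=1188928665/16777216 → NEW=0, ERR=1188928665/16777216
(2,3): OLD=22733665041/134217728 → NEW=255, ERR=-11491855599/134217728
(2,4): OLD=353404126131/4294967296 → NEW=0, ERR=353404126131/4294967296
(2,5): OLD=11044109240085/68719476736 → NEW=255, ERR=-6479357327595/68719476736
(3,0): OLD=1302934649/16777216 → NEW=0, ERR=1302934649/16777216
(3,1): OLD=8411246981/134217728 → NEW=0, ERR=8411246981/134217728
(3,2): OLD=79435584159/1073741824 → NEW=0, ERR=79435584159/1073741824
(3,3): OLD=6697879902237/68719476736 → NEW=0, ERR=6697879902237/68719476736
(3,4): OLD=79343619253245/549755813888 → NEW=255, ERR=-60844113288195/549755813888
(3,5): OLD=37451804733619/8796093022208 → NEW=0, ERR=37451804733619/8796093022208
(4,0): OLD=163250472823/2147483648 → NEW=0, ERR=163250472823/2147483648
(4,1): OLD=5551418661387/34359738368 → NEW=255, ERR=-3210314622453/34359738368
(4,2): OLD=71945389671857/1099511627776 → NEW=0, ERR=71945389671857/1099511627776
(4,3): OLD=1564966036374741/17592186044416 → NEW=0, ERR=1564966036374741/17592186044416
(4,4): OLD=27647395185713445/281474976710656 → NEW=0, ERR=27647395185713445/281474976710656
(4,5): OLD=519652639988716003/4503599627370496 → NEW=0, ERR=519652639988716003/4503599627370496
Row 0: ..#..#
Row 1: #.....
Row 2: .#.#.#
Row 3: ....#.
Row 4: .#....

Answer: ..#..#
#.....
.#.#.#
....#.
.#....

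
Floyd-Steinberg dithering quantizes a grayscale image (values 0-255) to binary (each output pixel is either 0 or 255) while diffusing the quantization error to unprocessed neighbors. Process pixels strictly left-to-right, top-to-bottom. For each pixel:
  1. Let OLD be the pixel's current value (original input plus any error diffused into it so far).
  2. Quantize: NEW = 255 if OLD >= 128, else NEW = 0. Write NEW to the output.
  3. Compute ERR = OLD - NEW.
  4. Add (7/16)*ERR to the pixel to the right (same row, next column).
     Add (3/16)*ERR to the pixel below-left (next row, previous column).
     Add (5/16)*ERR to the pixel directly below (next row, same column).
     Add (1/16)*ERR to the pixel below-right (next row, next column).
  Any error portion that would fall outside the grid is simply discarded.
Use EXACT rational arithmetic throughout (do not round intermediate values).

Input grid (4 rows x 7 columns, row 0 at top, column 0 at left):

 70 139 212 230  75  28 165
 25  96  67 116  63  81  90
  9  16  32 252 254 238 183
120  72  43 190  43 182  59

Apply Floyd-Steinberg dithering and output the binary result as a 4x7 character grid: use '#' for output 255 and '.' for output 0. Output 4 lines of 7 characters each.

(0,0): OLD=70 → NEW=0, ERR=70
(0,1): OLD=1357/8 → NEW=255, ERR=-683/8
(0,2): OLD=22355/128 → NEW=255, ERR=-10285/128
(0,3): OLD=399045/2048 → NEW=255, ERR=-123195/2048
(0,4): OLD=1595235/32768 → NEW=0, ERR=1595235/32768
(0,5): OLD=25846709/524288 → NEW=0, ERR=25846709/524288
(0,6): OLD=1565047283/8388608 → NEW=255, ERR=-574047757/8388608
(1,0): OLD=3951/128 → NEW=0, ERR=3951/128
(1,1): OLD=73865/1024 → NEW=0, ERR=73865/1024
(1,2): OLD=1862333/32768 → NEW=0, ERR=1862333/32768
(1,3): OLD=16537721/131072 → NEW=0, ERR=16537721/131072
(1,4): OLD=1165159499/8388608 → NEW=255, ERR=-973935541/8388608
(1,5): OLD=2404030395/67108864 → NEW=0, ERR=2404030395/67108864
(1,6): OLD=93811445397/1073741824 → NEW=0, ERR=93811445397/1073741824
(2,0): OLD=527091/16384 → NEW=0, ERR=527091/16384
(2,1): OLD=34184737/524288 → NEW=0, ERR=34184737/524288
(2,2): OLD=892986787/8388608 → NEW=0, ERR=892986787/8388608
(2,3): OLD=21460398155/67108864 → NEW=255, ERR=4347637835/67108864
(2,4): OLD=139942935419/536870912 → NEW=255, ERR=3040852859/536870912
(2,5): OLD=4480473824361/17179869184 → NEW=255, ERR=99607182441/17179869184
(2,6): OLD=59120254660719/274877906944 → NEW=255, ERR=-10973611610001/274877906944
(3,0): OLD=1193521731/8388608 → NEW=255, ERR=-945573309/8388608
(3,1): OLD=4364136583/67108864 → NEW=0, ERR=4364136583/67108864
(3,2): OLD=64928942917/536870912 → NEW=0, ERR=64928942917/536870912
(3,3): OLD=581692349811/2147483648 → NEW=255, ERR=34084019571/2147483648
(3,4): OLD=15626808385091/274877906944 → NEW=0, ERR=15626808385091/274877906944
(3,5): OLD=443218390072825/2199023255552 → NEW=255, ERR=-117532540092935/2199023255552
(3,6): OLD=826955427542951/35184372088832 → NEW=0, ERR=826955427542951/35184372088832
Row 0: .###..#
Row 1: ....#..
Row 2: ...####
Row 3: #..#.#.

Answer: .###..#
....#..
...####
#..#.#.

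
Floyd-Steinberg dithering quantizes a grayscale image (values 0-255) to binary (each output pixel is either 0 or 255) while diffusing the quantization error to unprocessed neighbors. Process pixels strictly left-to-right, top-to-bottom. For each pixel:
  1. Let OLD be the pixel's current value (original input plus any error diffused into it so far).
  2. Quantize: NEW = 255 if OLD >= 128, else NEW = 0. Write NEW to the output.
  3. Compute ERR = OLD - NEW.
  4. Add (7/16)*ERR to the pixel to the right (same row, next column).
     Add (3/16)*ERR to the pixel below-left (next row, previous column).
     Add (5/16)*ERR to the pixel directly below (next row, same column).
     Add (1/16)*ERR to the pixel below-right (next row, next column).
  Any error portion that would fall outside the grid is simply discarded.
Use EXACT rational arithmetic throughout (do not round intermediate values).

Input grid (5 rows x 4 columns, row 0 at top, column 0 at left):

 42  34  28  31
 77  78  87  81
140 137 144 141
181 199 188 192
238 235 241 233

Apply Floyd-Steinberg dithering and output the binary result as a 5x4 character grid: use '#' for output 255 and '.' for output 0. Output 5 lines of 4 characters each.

(0,0): OLD=42 → NEW=0, ERR=42
(0,1): OLD=419/8 → NEW=0, ERR=419/8
(0,2): OLD=6517/128 → NEW=0, ERR=6517/128
(0,3): OLD=109107/2048 → NEW=0, ERR=109107/2048
(1,0): OLD=12793/128 → NEW=0, ERR=12793/128
(1,1): OLD=153871/1024 → NEW=255, ERR=-107249/1024
(1,2): OLD=2305275/32768 → NEW=0, ERR=2305275/32768
(1,3): OLD=69001165/524288 → NEW=255, ERR=-64692275/524288
(2,0): OLD=2483733/16384 → NEW=255, ERR=-1694187/16384
(2,1): OLD=41139831/524288 → NEW=0, ERR=41139831/524288
(2,2): OLD=178921507/1048576 → NEW=255, ERR=-88465373/1048576
(2,3): OLD=1173175895/16777216 → NEW=0, ERR=1173175895/16777216
(3,0): OLD=1370687621/8388608 → NEW=255, ERR=-768407419/8388608
(3,1): OLD=21631069723/134217728 → NEW=255, ERR=-12594450917/134217728
(3,2): OLD=297635948901/2147483648 → NEW=255, ERR=-249972381339/2147483648
(3,3): OLD=5416918586179/34359738368 → NEW=255, ERR=-3344814697661/34359738368
(4,0): OLD=411845161953/2147483648 → NEW=255, ERR=-135763168287/2147483648
(4,1): OLD=2585005410915/17179869184 → NEW=255, ERR=-1795861231005/17179869184
(4,2): OLD=74092679878083/549755813888 → NEW=255, ERR=-66095052663357/549755813888
(4,3): OLD=1255246200095301/8796093022208 → NEW=255, ERR=-987757520567739/8796093022208
Row 0: ....
Row 1: .#.#
Row 2: #.#.
Row 3: ####
Row 4: ####

Answer: ....
.#.#
#.#.
####
####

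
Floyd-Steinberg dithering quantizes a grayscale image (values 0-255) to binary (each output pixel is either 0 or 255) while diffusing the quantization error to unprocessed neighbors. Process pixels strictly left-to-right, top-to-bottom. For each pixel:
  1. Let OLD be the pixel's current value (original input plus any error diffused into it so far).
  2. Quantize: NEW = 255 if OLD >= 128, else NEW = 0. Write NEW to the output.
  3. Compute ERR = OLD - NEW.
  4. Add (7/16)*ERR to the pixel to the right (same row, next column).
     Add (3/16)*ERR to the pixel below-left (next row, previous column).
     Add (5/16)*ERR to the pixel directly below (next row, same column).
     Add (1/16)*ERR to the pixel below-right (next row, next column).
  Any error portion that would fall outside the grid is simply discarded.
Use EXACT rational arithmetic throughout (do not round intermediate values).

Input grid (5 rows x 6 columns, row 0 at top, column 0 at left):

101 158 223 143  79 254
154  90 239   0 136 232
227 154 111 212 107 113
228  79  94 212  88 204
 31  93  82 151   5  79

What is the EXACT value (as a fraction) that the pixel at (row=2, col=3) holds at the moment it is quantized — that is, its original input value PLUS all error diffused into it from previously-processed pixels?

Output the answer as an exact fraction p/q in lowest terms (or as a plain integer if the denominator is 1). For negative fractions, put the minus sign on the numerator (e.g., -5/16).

(0,0): OLD=101 → NEW=0, ERR=101
(0,1): OLD=3235/16 → NEW=255, ERR=-845/16
(0,2): OLD=51173/256 → NEW=255, ERR=-14107/256
(0,3): OLD=486979/4096 → NEW=0, ERR=486979/4096
(0,4): OLD=8586197/65536 → NEW=255, ERR=-8125483/65536
(0,5): OLD=209459923/1048576 → NEW=255, ERR=-57926957/1048576
(1,0): OLD=44969/256 → NEW=255, ERR=-20311/256
(1,1): OLD=71199/2048 → NEW=0, ERR=71199/2048
(1,2): OLD=16775947/65536 → NEW=255, ERR=64267/65536
(1,3): OLD=2855087/262144 → NEW=0, ERR=2855087/262144
(1,4): OLD=1662490925/16777216 → NEW=0, ERR=1662490925/16777216
(1,5): OLD=67200182059/268435456 → NEW=255, ERR=-1250859221/268435456
(2,0): OLD=6839493/32768 → NEW=255, ERR=-1516347/32768
(2,1): OLD=146636871/1048576 → NEW=255, ERR=-120750009/1048576
(2,2): OLD=1092877205/16777216 → NEW=0, ERR=1092877205/16777216
(2,3): OLD=35238005037/134217728 → NEW=255, ERR=1012484397/134217728
Target (2,3): original=212, with diffused error = 35238005037/134217728

Answer: 35238005037/134217728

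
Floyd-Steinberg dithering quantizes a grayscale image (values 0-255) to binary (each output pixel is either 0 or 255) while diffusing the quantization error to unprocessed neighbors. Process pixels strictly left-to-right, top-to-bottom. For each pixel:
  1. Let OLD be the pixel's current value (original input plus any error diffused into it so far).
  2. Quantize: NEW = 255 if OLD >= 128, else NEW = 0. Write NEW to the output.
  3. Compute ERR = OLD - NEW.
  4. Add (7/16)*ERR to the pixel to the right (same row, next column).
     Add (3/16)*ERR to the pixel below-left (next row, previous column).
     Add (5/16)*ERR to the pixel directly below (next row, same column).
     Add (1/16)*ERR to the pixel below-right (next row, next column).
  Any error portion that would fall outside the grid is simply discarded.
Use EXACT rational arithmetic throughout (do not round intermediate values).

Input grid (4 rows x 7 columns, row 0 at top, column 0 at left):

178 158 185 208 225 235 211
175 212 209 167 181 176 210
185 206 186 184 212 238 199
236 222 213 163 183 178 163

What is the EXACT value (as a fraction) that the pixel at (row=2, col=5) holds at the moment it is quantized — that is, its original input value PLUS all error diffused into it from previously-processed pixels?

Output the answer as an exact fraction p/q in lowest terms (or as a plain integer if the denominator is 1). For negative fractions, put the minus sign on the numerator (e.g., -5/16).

(0,0): OLD=178 → NEW=255, ERR=-77
(0,1): OLD=1989/16 → NEW=0, ERR=1989/16
(0,2): OLD=61283/256 → NEW=255, ERR=-3997/256
(0,3): OLD=823989/4096 → NEW=255, ERR=-220491/4096
(0,4): OLD=13202163/65536 → NEW=255, ERR=-3509517/65536
(0,5): OLD=221848741/1048576 → NEW=255, ERR=-45538139/1048576
(0,6): OLD=3221225603/16777216 → NEW=255, ERR=-1056964477/16777216
(1,0): OLD=44607/256 → NEW=255, ERR=-20673/256
(1,1): OLD=425529/2048 → NEW=255, ERR=-96711/2048
(1,2): OLD=11871021/65536 → NEW=255, ERR=-4840659/65536
(1,3): OLD=28009129/262144 → NEW=0, ERR=28009129/262144
(1,4): OLD=3347110235/16777216 → NEW=255, ERR=-931079845/16777216
(1,5): OLD=16507350219/134217728 → NEW=0, ERR=16507350219/134217728
(1,6): OLD=518415556741/2147483648 → NEW=255, ERR=-29192773499/2147483648
(2,0): OLD=4945027/32768 → NEW=255, ERR=-3410813/32768
(2,1): OLD=132967249/1048576 → NEW=0, ERR=132967249/1048576
(2,2): OLD=3950673715/16777216 → NEW=255, ERR=-327516365/16777216
(2,3): OLD=26014991195/134217728 → NEW=255, ERR=-8210529445/134217728
(2,4): OLD=212206179083/1073741824 → NEW=255, ERR=-61597986037/1073741824
(2,5): OLD=8429077403929/34359738368 → NEW=255, ERR=-332655879911/34359738368
Target (2,5): original=238, with diffused error = 8429077403929/34359738368

Answer: 8429077403929/34359738368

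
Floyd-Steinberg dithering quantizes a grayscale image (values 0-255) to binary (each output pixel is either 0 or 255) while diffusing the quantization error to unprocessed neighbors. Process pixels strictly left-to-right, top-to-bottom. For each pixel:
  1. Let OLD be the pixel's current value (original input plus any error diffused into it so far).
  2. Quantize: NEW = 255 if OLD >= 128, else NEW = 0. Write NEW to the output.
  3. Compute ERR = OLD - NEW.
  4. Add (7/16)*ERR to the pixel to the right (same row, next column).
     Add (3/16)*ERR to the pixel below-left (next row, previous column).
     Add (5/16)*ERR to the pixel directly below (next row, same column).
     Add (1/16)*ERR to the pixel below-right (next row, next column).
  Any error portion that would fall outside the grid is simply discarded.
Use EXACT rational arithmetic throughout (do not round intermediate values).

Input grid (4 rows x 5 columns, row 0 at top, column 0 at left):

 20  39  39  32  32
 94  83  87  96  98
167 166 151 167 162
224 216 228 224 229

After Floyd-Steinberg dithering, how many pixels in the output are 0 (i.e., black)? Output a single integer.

(0,0): OLD=20 → NEW=0, ERR=20
(0,1): OLD=191/4 → NEW=0, ERR=191/4
(0,2): OLD=3833/64 → NEW=0, ERR=3833/64
(0,3): OLD=59599/1024 → NEW=0, ERR=59599/1024
(0,4): OLD=941481/16384 → NEW=0, ERR=941481/16384
(1,0): OLD=6989/64 → NEW=0, ERR=6989/64
(1,1): OLD=80987/512 → NEW=255, ERR=-49573/512
(1,2): OLD=1265719/16384 → NEW=0, ERR=1265719/16384
(1,3): OLD=10649867/65536 → NEW=255, ERR=-6061813/65536
(1,4): OLD=82971713/1048576 → NEW=0, ERR=82971713/1048576
(2,0): OLD=1498905/8192 → NEW=255, ERR=-590055/8192
(2,1): OLD=32909795/262144 → NEW=0, ERR=32909795/262144
(2,2): OLD=866842857/4194304 → NEW=255, ERR=-202704663/4194304
(2,3): OLD=9168152107/67108864 → NEW=255, ERR=-7944608213/67108864
(2,4): OLD=138677569645/1073741824 → NEW=255, ERR=-135126595475/1073741824
(3,0): OLD=943844681/4194304 → NEW=255, ERR=-125702839/4194304
(3,1): OLD=7669078101/33554432 → NEW=255, ERR=-887302059/33554432
(3,2): OLD=200765616887/1073741824 → NEW=255, ERR=-73038548233/1073741824
(3,3): OLD=280522502799/2147483648 → NEW=255, ERR=-267085827441/2147483648
(3,4): OLD=4393285876619/34359738368 → NEW=0, ERR=4393285876619/34359738368
Output grid:
  Row 0: .....  (5 black, running=5)
  Row 1: .#.#.  (3 black, running=8)
  Row 2: #.###  (1 black, running=9)
  Row 3: ####.  (1 black, running=10)

Answer: 10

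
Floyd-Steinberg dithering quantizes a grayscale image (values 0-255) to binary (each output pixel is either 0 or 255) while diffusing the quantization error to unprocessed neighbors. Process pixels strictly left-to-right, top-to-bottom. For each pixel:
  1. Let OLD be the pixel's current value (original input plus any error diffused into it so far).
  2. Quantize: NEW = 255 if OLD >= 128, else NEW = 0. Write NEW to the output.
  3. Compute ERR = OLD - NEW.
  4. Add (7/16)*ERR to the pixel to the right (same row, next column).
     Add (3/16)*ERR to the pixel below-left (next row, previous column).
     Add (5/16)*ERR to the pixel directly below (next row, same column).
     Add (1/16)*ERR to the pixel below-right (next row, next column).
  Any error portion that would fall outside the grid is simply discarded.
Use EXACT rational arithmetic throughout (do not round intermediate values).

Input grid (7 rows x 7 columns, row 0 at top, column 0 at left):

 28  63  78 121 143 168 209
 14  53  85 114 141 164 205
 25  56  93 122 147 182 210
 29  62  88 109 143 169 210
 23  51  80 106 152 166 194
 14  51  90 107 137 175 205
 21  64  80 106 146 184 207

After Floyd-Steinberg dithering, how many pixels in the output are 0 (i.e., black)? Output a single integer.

(0,0): OLD=28 → NEW=0, ERR=28
(0,1): OLD=301/4 → NEW=0, ERR=301/4
(0,2): OLD=7099/64 → NEW=0, ERR=7099/64
(0,3): OLD=173597/1024 → NEW=255, ERR=-87523/1024
(0,4): OLD=1730251/16384 → NEW=0, ERR=1730251/16384
(0,5): OLD=56151949/262144 → NEW=255, ERR=-10694771/262144
(0,6): OLD=801746139/4194304 → NEW=255, ERR=-267801381/4194304
(1,0): OLD=2359/64 → NEW=0, ERR=2359/64
(1,1): OLD=58977/512 → NEW=0, ERR=58977/512
(1,2): OLD=2600725/16384 → NEW=255, ERR=-1577195/16384
(1,3): OLD=4712577/65536 → NEW=0, ERR=4712577/65536
(1,4): OLD=807278899/4194304 → NEW=255, ERR=-262268621/4194304
(1,5): OLD=3976965891/33554432 → NEW=0, ERR=3976965891/33554432
(1,6): OLD=125816312269/536870912 → NEW=255, ERR=-11085770291/536870912
(2,0): OLD=476091/8192 → NEW=0, ERR=476091/8192
(2,1): OLD=26653977/262144 → NEW=0, ERR=26653977/262144
(2,2): OLD=537219659/4194304 → NEW=255, ERR=-532327861/4194304
(2,3): OLD=2389221619/33554432 → NEW=0, ERR=2389221619/33554432
(2,4): OLD=49748783827/268435456 → NEW=255, ERR=-18702257453/268435456
(2,5): OLD=1552866068321/8589934592 → NEW=255, ERR=-637567252639/8589934592
(2,6): OLD=24530451105463/137438953472 → NEW=255, ERR=-10516482029897/137438953472
(3,0): OLD=277771307/4194304 → NEW=0, ERR=277771307/4194304
(3,1): OLD=3442120943/33554432 → NEW=0, ERR=3442120943/33554432
(3,2): OLD=30312873165/268435456 → NEW=0, ERR=30312873165/268435456
(3,3): OLD=171433664179/1073741824 → NEW=255, ERR=-102370500941/1073741824
(3,4): OLD=9627600077867/137438953472 → NEW=0, ERR=9627600077867/137438953472
(3,5): OLD=173448874308305/1099511627776 → NEW=255, ERR=-106926590774575/1099511627776
(3,6): OLD=2443605044371663/17592186044416 → NEW=255, ERR=-2042402396954417/17592186044416
(4,0): OLD=33785246085/536870912 → NEW=0, ERR=33785246085/536870912
(4,1): OLD=1167385028513/8589934592 → NEW=255, ERR=-1023048292447/8589934592
(4,2): OLD=7108128875855/137438953472 → NEW=0, ERR=7108128875855/137438953472
(4,3): OLD=130869618955669/1099511627776 → NEW=0, ERR=130869618955669/1099511627776
(4,4): OLD=1774798224634143/8796093022208 → NEW=255, ERR=-468205496028897/8796093022208
(4,5): OLD=26720967546702063/281474976710656 → NEW=0, ERR=26720967546702063/281474976710656
(4,6): OLD=869979701542146105/4503599627370496 → NEW=255, ERR=-278438203437330375/4503599627370496
(5,0): OLD=1557820158067/137438953472 → NEW=0, ERR=1557820158067/137438953472
(5,1): OLD=35592236684593/1099511627776 → NEW=0, ERR=35592236684593/1099511627776
(5,2): OLD=1189213115628791/8796093022208 → NEW=255, ERR=-1053790605034249/8796093022208
(5,3): OLD=5983732768487571/70368744177664 → NEW=0, ERR=5983732768487571/70368744177664
(5,4): OLD=823290312195543873/4503599627370496 → NEW=255, ERR=-325127592783932607/4503599627370496
(5,5): OLD=5698413693303619601/36028797018963968 → NEW=255, ERR=-3488929546532192239/36028797018963968
(5,6): OLD=86034703104961118431/576460752303423488 → NEW=255, ERR=-60962788732411871009/576460752303423488
(6,0): OLD=538525423309195/17592186044416 → NEW=0, ERR=538525423309195/17592186044416
(6,1): OLD=18508112757440871/281474976710656 → NEW=0, ERR=18508112757440871/281474976710656
(6,2): OLD=402154668499352597/4503599627370496 → NEW=0, ERR=402154668499352597/4503599627370496
(6,3): OLD=5426529282651259403/36028797018963968 → NEW=255, ERR=-3760813957184552437/36028797018963968
(6,4): OLD=4678668870314964693/72057594037927936 → NEW=0, ERR=4678668870314964693/72057594037927936
(6,5): OLD=1455486849722762405637/9223372036854775808 → NEW=255, ERR=-896473019675205425403/9223372036854775808
(6,6): OLD=18502307985831388604371/147573952589676412928 → NEW=0, ERR=18502307985831388604371/147573952589676412928
Output grid:
  Row 0: ...#.##  (4 black, running=4)
  Row 1: ..#.#.#  (4 black, running=8)
  Row 2: ..#.###  (3 black, running=11)
  Row 3: ...#.##  (4 black, running=15)
  Row 4: .#..#.#  (4 black, running=19)
  Row 5: ..#.###  (3 black, running=22)
  Row 6: ...#.#.  (5 black, running=27)

Answer: 27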